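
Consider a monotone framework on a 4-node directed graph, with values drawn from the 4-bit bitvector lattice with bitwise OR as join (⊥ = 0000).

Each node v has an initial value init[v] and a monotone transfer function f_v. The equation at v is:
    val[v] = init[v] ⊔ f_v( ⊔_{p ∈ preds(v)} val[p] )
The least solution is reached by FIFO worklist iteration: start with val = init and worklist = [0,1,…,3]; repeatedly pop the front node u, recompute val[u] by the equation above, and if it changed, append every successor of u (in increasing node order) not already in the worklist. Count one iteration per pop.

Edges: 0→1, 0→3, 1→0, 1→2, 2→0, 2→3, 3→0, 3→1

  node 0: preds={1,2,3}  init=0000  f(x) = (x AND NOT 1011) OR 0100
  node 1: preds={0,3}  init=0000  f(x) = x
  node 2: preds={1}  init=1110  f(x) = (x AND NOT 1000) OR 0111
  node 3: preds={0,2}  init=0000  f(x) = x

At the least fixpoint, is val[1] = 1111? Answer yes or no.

yes

Trace (8 dequeues):
  [1] u=0 | in 1110 | out 0100 | prev 0000 | push {}
  [2] u=1 | in 0100 | out 0100 | prev 0000 | push {0}
  [3] u=2 | in 0100 | out 1111 | prev 1110 | push {}
  [4] u=3 | in 1111 | out 1111 | prev 0000 | push {1}
  [5] u=0 | in 1111 | out 0100 | ==
  [6] u=1 | in 1111 | out 1111 | prev 0100 | push {0,2}
  [7] u=0 | in 1111 | out 0100 | ==
  [8] u=2 | in 1111 | out 1111 | ==

Converged values:
  [0] 0100
  [1] 1111
  [2] 1111
  [3] 1111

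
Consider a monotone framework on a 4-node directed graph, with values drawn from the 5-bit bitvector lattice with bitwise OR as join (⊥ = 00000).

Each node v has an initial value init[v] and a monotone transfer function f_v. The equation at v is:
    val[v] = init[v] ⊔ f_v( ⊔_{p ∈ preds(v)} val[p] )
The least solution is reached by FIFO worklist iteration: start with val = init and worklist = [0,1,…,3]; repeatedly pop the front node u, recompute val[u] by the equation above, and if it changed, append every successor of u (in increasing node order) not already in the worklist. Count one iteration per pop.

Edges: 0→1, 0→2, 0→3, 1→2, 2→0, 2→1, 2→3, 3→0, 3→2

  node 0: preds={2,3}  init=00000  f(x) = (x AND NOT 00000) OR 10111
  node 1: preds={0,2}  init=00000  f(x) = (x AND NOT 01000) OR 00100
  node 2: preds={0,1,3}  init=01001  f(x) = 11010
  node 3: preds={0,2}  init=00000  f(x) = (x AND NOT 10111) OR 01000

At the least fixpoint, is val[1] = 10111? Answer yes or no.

yes

Worklist (7 pops):
  #1 pop 0: in=01001 → 11111 (was 00000); enqueue []
  #2 pop 1: in=11111 → 10111 (was 00000); enqueue []
  #3 pop 2: in=11111 → 11011 (was 01001); enqueue [0,1]
  #4 pop 3: in=11111 → 01000 (was 00000); enqueue [2]
  #5 pop 0: in=11011 → 11111 (no change)
  #6 pop 1: in=11111 → 10111 (no change)
  #7 pop 2: in=11111 → 11011 (no change)

Fixpoint:
  val[0] = 11111
  val[1] = 10111
  val[2] = 11011
  val[3] = 01000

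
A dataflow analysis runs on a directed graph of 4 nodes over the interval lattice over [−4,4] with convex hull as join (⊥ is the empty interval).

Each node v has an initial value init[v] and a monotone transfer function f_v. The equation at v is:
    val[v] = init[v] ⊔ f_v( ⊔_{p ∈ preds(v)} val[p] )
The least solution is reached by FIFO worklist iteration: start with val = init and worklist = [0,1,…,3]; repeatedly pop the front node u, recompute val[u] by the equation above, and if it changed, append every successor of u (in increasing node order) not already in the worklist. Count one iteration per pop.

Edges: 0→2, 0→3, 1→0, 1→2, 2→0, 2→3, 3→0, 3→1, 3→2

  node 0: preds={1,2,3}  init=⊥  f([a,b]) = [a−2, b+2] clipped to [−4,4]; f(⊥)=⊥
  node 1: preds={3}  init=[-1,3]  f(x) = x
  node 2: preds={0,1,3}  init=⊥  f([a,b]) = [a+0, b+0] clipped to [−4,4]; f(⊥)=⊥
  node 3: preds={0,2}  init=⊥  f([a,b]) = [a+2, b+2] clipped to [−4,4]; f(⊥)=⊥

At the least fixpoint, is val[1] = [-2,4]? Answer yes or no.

yes

Worklist (12 pops):
  #1 pop 0: in=[-1,3] → [-3,4] (was ⊥); enqueue []
  #2 pop 1: in=⊥ → [-1,3] (no change)
  #3 pop 2: in=[-3,4] → [-3,4] (was ⊥); enqueue [0]
  #4 pop 3: in=[-3,4] → [-1,4] (was ⊥); enqueue [1,2]
  #5 pop 0: in=[-3,4] → [-4,4] (was [-3,4]); enqueue [3]
  #6 pop 1: in=[-1,4] → [-1,4] (was [-1,3]); enqueue [0]
  #7 pop 2: in=[-4,4] → [-4,4] (was [-3,4]); enqueue []
  #8 pop 3: in=[-4,4] → [-2,4] (was [-1,4]); enqueue [1,2]
  #9 pop 0: in=[-4,4] → [-4,4] (no change)
  #10 pop 1: in=[-2,4] → [-2,4] (was [-1,4]); enqueue [0]
  #11 pop 2: in=[-4,4] → [-4,4] (no change)
  #12 pop 0: in=[-4,4] → [-4,4] (no change)

Fixpoint:
  val[0] = [-4,4]
  val[1] = [-2,4]
  val[2] = [-4,4]
  val[3] = [-2,4]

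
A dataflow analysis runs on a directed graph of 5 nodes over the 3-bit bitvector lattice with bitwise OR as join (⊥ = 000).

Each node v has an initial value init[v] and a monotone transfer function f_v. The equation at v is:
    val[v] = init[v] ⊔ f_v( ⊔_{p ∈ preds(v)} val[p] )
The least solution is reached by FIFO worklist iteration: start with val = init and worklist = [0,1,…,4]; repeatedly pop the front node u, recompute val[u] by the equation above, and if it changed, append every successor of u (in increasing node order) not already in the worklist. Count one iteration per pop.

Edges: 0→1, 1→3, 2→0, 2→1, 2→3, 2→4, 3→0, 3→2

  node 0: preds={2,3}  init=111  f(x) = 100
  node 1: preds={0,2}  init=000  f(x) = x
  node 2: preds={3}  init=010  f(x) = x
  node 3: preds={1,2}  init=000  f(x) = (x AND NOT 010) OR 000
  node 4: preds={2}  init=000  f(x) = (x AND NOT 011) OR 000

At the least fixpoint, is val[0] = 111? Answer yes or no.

Iteration log — 11 steps:
  step 1. node 0  ⊔preds=010  new=111  stable
  step 2. node 1  ⊔preds=111  new=111  old=000  +wl: 
  step 3. node 2  ⊔preds=000  new=010  stable
  step 4. node 3  ⊔preds=111  new=101  old=000  +wl: 0,2
  step 5. node 4  ⊔preds=010  new=000  stable
  step 6. node 0  ⊔preds=111  new=111  stable
  step 7. node 2  ⊔preds=101  new=111  old=010  +wl: 0,1,3,4
  step 8. node 0  ⊔preds=111  new=111  stable
  step 9. node 1  ⊔preds=111  new=111  stable
  step 10. node 3  ⊔preds=111  new=101  stable
  step 11. node 4  ⊔preds=111  new=100  old=000  +wl: 

Least fixpoint reached:
  node 0: 111
  node 1: 111
  node 2: 111
  node 3: 101
  node 4: 100

yes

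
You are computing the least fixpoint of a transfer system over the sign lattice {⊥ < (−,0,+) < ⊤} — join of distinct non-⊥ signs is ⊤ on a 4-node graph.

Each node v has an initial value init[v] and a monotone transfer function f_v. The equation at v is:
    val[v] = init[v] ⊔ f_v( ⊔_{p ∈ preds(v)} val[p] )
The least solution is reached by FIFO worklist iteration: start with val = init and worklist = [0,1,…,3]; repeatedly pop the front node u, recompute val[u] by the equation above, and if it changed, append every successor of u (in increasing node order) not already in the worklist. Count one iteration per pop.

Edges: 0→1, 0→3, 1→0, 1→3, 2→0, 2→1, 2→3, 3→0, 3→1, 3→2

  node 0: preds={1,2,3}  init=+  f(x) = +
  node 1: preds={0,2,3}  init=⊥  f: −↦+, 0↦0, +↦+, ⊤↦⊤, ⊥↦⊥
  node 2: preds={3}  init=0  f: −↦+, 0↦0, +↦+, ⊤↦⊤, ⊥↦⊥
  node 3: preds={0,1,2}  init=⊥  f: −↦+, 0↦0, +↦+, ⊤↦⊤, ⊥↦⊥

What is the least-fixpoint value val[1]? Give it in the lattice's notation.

⊤

Iteration log — 10 steps:
  step 1. node 0  ⊔preds=0  new=+  stable
  step 2. node 1  ⊔preds=⊤  new=⊤  old=⊥  +wl: 0
  step 3. node 2  ⊔preds=⊥  new=0  stable
  step 4. node 3  ⊔preds=⊤  new=⊤  old=⊥  +wl: 1,2
  step 5. node 0  ⊔preds=⊤  new=+  stable
  step 6. node 1  ⊔preds=⊤  new=⊤  stable
  step 7. node 2  ⊔preds=⊤  new=⊤  old=0  +wl: 0,1,3
  step 8. node 0  ⊔preds=⊤  new=+  stable
  step 9. node 1  ⊔preds=⊤  new=⊤  stable
  step 10. node 3  ⊔preds=⊤  new=⊤  stable

Least fixpoint reached:
  node 0: +
  node 1: ⊤
  node 2: ⊤
  node 3: ⊤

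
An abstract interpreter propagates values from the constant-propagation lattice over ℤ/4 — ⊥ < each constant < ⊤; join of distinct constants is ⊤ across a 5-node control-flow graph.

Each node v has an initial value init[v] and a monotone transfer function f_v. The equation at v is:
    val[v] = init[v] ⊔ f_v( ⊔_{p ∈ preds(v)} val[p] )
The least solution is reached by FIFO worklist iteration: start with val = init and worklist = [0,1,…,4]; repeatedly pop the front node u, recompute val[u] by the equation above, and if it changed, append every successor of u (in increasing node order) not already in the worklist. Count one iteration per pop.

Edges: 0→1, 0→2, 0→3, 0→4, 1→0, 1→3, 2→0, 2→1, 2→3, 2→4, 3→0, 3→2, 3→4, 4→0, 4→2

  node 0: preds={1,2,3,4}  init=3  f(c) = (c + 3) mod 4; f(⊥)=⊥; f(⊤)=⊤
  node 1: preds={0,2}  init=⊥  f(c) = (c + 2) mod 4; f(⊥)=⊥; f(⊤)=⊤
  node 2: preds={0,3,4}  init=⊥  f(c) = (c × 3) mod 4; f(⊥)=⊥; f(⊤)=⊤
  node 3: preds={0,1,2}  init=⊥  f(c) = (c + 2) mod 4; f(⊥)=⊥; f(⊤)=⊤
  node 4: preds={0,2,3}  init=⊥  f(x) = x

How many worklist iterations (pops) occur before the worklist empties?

Worklist (12 pops):
  #1 pop 0: in=⊥ → 3 (no change)
  #2 pop 1: in=3 → 1 (was ⊥); enqueue [0]
  #3 pop 2: in=3 → 1 (was ⊥); enqueue [1]
  #4 pop 3: in=⊤ → ⊤ (was ⊥); enqueue [2]
  #5 pop 4: in=⊤ → ⊤ (was ⊥); enqueue []
  #6 pop 0: in=⊤ → ⊤ (was 3); enqueue [3,4]
  #7 pop 1: in=⊤ → ⊤ (was 1); enqueue [0]
  #8 pop 2: in=⊤ → ⊤ (was 1); enqueue [1]
  #9 pop 3: in=⊤ → ⊤ (no change)
  #10 pop 4: in=⊤ → ⊤ (no change)
  #11 pop 0: in=⊤ → ⊤ (no change)
  #12 pop 1: in=⊤ → ⊤ (no change)

Fixpoint:
  val[0] = ⊤
  val[1] = ⊤
  val[2] = ⊤
  val[3] = ⊤
  val[4] = ⊤

12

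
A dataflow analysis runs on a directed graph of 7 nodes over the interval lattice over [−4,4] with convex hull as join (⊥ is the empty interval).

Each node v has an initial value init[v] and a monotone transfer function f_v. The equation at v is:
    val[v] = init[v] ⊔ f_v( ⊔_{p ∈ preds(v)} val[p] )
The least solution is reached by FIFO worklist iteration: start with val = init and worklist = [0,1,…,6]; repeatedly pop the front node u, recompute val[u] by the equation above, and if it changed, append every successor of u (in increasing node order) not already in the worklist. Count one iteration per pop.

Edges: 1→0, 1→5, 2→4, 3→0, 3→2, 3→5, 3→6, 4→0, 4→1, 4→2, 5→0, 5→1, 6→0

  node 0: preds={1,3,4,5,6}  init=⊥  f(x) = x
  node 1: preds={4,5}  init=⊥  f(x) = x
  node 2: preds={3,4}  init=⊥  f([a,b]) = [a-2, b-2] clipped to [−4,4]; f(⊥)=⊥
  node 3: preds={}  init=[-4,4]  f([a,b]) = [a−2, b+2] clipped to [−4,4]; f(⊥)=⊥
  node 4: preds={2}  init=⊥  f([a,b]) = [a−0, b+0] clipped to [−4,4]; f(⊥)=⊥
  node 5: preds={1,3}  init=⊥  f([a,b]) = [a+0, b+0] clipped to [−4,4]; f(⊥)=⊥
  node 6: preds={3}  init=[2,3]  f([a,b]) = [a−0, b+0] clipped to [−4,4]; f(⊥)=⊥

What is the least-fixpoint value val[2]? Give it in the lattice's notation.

[-4,2]

Iteration log — 12 steps:
  step 1. node 0  ⊔preds=[-4,4]  new=[-4,4]  old=⊥  +wl: 
  step 2. node 1  ⊔preds=⊥  new=⊥  stable
  step 3. node 2  ⊔preds=[-4,4]  new=[-4,2]  old=⊥  +wl: 
  step 4. node 3  ⊔preds=⊥  new=[-4,4]  stable
  step 5. node 4  ⊔preds=[-4,2]  new=[-4,2]  old=⊥  +wl: 0,1,2
  step 6. node 5  ⊔preds=[-4,4]  new=[-4,4]  old=⊥  +wl: 
  step 7. node 6  ⊔preds=[-4,4]  new=[-4,4]  old=[2,3]  +wl: 
  step 8. node 0  ⊔preds=[-4,4]  new=[-4,4]  stable
  step 9. node 1  ⊔preds=[-4,4]  new=[-4,4]  old=⊥  +wl: 0,5
  step 10. node 2  ⊔preds=[-4,4]  new=[-4,2]  stable
  step 11. node 0  ⊔preds=[-4,4]  new=[-4,4]  stable
  step 12. node 5  ⊔preds=[-4,4]  new=[-4,4]  stable

Least fixpoint reached:
  node 0: [-4,4]
  node 1: [-4,4]
  node 2: [-4,2]
  node 3: [-4,4]
  node 4: [-4,2]
  node 5: [-4,4]
  node 6: [-4,4]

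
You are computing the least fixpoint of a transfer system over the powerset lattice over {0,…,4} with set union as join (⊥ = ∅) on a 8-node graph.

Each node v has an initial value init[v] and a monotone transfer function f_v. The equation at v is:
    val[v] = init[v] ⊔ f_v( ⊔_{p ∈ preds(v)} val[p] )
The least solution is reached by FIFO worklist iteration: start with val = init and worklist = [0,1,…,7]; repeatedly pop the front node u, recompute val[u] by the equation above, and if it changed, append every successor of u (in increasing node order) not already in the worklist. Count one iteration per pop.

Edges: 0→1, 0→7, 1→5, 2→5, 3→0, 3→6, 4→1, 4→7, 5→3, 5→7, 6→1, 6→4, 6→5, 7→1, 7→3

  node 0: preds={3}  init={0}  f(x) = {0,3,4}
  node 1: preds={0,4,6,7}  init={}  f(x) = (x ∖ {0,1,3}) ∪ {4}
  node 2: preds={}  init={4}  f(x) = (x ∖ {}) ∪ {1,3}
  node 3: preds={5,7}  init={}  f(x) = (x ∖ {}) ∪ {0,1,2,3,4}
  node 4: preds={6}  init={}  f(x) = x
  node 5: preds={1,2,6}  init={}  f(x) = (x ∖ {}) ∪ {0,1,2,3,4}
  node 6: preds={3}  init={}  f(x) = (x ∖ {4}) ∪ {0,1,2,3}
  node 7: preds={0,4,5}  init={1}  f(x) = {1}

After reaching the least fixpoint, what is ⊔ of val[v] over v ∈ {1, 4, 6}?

Worklist (15 pops):
  #1 pop 0: in={} → {0,3,4} (was {0}); enqueue []
  #2 pop 1: in={0,1,3,4} → {4} (was {}); enqueue []
  #3 pop 2: in={} → {1,3,4} (was {4}); enqueue []
  #4 pop 3: in={1} → {0,1,2,3,4} (was {}); enqueue [0]
  #5 pop 4: in={} → {} (no change)
  #6 pop 5: in={1,3,4} → {0,1,2,3,4} (was {}); enqueue [3]
  #7 pop 6: in={0,1,2,3,4} → {0,1,2,3} (was {}); enqueue [1,4,5]
  #8 pop 7: in={0,1,2,3,4} → {1} (no change)
  #9 pop 0: in={0,1,2,3,4} → {0,3,4} (no change)
  #10 pop 3: in={0,1,2,3,4} → {0,1,2,3,4} (no change)
  #11 pop 1: in={0,1,2,3,4} → {2,4} (was {4}); enqueue []
  #12 pop 4: in={0,1,2,3} → {0,1,2,3} (was {}); enqueue [1,7]
  #13 pop 5: in={0,1,2,3,4} → {0,1,2,3,4} (no change)
  #14 pop 1: in={0,1,2,3,4} → {2,4} (no change)
  #15 pop 7: in={0,1,2,3,4} → {1} (no change)

Fixpoint:
  val[0] = {0,3,4}
  val[1] = {2,4}
  val[2] = {1,3,4}
  val[3] = {0,1,2,3,4}
  val[4] = {0,1,2,3}
  val[5] = {0,1,2,3,4}
  val[6] = {0,1,2,3}
  val[7] = {1}

{0,1,2,3,4}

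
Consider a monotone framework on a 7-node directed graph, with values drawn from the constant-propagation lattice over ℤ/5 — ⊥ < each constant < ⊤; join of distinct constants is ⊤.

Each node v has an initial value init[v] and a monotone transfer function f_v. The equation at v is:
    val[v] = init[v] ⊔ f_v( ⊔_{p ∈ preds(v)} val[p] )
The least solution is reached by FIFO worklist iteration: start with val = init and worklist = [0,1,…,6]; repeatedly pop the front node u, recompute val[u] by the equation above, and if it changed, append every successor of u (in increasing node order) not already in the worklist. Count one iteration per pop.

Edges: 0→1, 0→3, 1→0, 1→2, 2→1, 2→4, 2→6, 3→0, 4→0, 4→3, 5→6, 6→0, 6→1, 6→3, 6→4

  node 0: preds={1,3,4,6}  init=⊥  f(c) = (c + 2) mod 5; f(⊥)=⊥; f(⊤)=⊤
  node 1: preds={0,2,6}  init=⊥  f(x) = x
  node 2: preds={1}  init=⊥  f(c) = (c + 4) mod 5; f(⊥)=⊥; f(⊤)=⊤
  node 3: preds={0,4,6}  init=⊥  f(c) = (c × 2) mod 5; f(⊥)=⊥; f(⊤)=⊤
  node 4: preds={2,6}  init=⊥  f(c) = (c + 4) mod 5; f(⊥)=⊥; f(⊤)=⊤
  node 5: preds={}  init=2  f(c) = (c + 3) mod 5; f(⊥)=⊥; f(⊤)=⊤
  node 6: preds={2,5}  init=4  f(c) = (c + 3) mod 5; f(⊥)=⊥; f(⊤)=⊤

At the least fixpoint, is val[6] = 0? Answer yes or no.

no

Trace (11 dequeues):
  [1] u=0 | in 4 | out 1 | prev ⊥ | push {}
  [2] u=1 | in ⊤ | out ⊤ | prev ⊥ | push {0}
  [3] u=2 | in ⊤ | out ⊤ | prev ⊥ | push {1}
  [4] u=3 | in ⊤ | out ⊤ | prev ⊥ | push {}
  [5] u=4 | in ⊤ | out ⊤ | prev ⊥ | push {3}
  [6] u=5 | in ⊥ | out 2 | ==
  [7] u=6 | in ⊤ | out ⊤ | prev 4 | push {4}
  [8] u=0 | in ⊤ | out ⊤ | prev 1 | push {}
  [9] u=1 | in ⊤ | out ⊤ | ==
  [10] u=3 | in ⊤ | out ⊤ | ==
  [11] u=4 | in ⊤ | out ⊤ | ==

Converged values:
  [0] ⊤
  [1] ⊤
  [2] ⊤
  [3] ⊤
  [4] ⊤
  [5] 2
  [6] ⊤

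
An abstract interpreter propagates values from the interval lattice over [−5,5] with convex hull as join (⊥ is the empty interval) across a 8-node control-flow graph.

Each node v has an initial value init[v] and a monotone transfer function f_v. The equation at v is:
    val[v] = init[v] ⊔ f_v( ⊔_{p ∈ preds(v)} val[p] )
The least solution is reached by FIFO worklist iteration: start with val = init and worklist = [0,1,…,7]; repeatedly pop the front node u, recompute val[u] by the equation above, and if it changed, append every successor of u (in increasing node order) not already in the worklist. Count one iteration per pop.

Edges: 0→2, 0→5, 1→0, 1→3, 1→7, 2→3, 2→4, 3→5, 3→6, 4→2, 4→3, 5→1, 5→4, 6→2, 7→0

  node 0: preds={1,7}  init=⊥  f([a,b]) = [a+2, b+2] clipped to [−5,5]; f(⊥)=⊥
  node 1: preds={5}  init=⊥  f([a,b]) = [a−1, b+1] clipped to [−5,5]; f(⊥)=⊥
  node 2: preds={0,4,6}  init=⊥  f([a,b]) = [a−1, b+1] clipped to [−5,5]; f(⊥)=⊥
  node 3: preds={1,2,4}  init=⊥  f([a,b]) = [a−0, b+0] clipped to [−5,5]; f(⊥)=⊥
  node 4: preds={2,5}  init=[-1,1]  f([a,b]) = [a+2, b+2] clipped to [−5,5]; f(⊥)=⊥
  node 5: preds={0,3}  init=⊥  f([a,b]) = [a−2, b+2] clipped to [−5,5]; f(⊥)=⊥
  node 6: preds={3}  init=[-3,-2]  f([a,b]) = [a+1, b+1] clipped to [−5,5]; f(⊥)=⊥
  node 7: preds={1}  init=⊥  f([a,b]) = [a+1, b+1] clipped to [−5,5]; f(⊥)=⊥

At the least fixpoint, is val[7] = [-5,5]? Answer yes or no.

Iteration log — 26 steps:
  step 1. node 0  ⊔preds=⊥  new=⊥  stable
  step 2. node 1  ⊔preds=⊥  new=⊥  stable
  step 3. node 2  ⊔preds=[-3,1]  new=[-4,2]  old=⊥  +wl: 
  step 4. node 3  ⊔preds=[-4,2]  new=[-4,2]  old=⊥  +wl: 
  step 5. node 4  ⊔preds=[-4,2]  new=[-2,4]  old=[-1,1]  +wl: 2,3
  step 6. node 5  ⊔preds=[-4,2]  new=[-5,4]  old=⊥  +wl: 1,4
  step 7. node 6  ⊔preds=[-4,2]  new=[-3,3]  old=[-3,-2]  +wl: 
  step 8. node 7  ⊔preds=⊥  new=⊥  stable
  step 9. node 2  ⊔preds=[-3,4]  new=[-4,5]  old=[-4,2]  +wl: 
  step 10. node 3  ⊔preds=[-4,5]  new=[-4,5]  old=[-4,2]  +wl: 5,6
  step 11. node 1  ⊔preds=[-5,4]  new=[-5,5]  old=⊥  +wl: 0,3,7
  step 12. node 4  ⊔preds=[-5,5]  new=[-3,5]  old=[-2,4]  +wl: 2
  step 13. node 5  ⊔preds=[-4,5]  new=[-5,5]  old=[-5,4]  +wl: 1,4
  step 14. node 6  ⊔preds=[-4,5]  new=[-3,5]  old=[-3,3]  +wl: 
  step 15. node 0  ⊔preds=[-5,5]  new=[-3,5]  old=⊥  +wl: 5
  step 16. node 3  ⊔preds=[-5,5]  new=[-5,5]  old=[-4,5]  +wl: 6
  step 17. node 7  ⊔preds=[-5,5]  new=[-4,5]  old=⊥  +wl: 0
  step 18. node 2  ⊔preds=[-3,5]  new=[-4,5]  stable
  step 19. node 1  ⊔preds=[-5,5]  new=[-5,5]  stable
  step 20. node 4  ⊔preds=[-5,5]  new=[-3,5]  stable
  step 21. node 5  ⊔preds=[-5,5]  new=[-5,5]  stable
  step 22. node 6  ⊔preds=[-5,5]  new=[-4,5]  old=[-3,5]  +wl: 2
  step 23. node 0  ⊔preds=[-5,5]  new=[-3,5]  stable
  step 24. node 2  ⊔preds=[-4,5]  new=[-5,5]  old=[-4,5]  +wl: 3,4
  step 25. node 3  ⊔preds=[-5,5]  new=[-5,5]  stable
  step 26. node 4  ⊔preds=[-5,5]  new=[-3,5]  stable

Least fixpoint reached:
  node 0: [-3,5]
  node 1: [-5,5]
  node 2: [-5,5]
  node 3: [-5,5]
  node 4: [-3,5]
  node 5: [-5,5]
  node 6: [-4,5]
  node 7: [-4,5]

no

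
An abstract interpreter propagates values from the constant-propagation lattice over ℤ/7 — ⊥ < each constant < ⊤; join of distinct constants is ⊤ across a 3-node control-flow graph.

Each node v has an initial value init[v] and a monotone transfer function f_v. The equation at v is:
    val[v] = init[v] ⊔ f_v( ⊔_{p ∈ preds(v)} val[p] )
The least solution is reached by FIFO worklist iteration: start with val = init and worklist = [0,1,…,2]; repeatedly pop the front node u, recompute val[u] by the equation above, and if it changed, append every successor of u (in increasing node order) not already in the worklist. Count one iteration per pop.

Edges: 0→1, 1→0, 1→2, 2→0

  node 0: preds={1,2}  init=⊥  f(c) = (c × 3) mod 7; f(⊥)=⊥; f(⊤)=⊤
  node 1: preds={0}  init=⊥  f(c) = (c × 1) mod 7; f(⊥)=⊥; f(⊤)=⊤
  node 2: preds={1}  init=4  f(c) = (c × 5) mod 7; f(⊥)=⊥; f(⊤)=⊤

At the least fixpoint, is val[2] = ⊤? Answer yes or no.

yes

Iteration log — 8 steps:
  step 1. node 0  ⊔preds=4  new=5  old=⊥  +wl: 
  step 2. node 1  ⊔preds=5  new=5  old=⊥  +wl: 0
  step 3. node 2  ⊔preds=5  new=4  stable
  step 4. node 0  ⊔preds=⊤  new=⊤  old=5  +wl: 1
  step 5. node 1  ⊔preds=⊤  new=⊤  old=5  +wl: 0,2
  step 6. node 0  ⊔preds=⊤  new=⊤  stable
  step 7. node 2  ⊔preds=⊤  new=⊤  old=4  +wl: 0
  step 8. node 0  ⊔preds=⊤  new=⊤  stable

Least fixpoint reached:
  node 0: ⊤
  node 1: ⊤
  node 2: ⊤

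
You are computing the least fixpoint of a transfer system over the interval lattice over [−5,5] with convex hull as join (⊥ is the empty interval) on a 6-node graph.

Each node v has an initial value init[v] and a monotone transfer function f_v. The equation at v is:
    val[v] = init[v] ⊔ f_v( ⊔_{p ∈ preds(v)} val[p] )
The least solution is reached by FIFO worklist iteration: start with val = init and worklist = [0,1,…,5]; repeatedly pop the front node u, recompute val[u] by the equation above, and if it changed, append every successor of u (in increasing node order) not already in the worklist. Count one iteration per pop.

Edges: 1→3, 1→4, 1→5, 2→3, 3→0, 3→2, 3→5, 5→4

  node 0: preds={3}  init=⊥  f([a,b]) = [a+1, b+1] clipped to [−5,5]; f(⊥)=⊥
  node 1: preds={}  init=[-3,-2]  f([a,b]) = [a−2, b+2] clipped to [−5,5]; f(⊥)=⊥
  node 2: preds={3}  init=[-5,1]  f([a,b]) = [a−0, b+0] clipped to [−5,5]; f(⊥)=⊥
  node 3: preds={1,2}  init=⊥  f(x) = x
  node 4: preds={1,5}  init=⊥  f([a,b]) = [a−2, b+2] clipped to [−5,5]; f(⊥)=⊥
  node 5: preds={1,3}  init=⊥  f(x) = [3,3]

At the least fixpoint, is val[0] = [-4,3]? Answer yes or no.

Worklist (9 pops):
  #1 pop 0: in=⊥ → ⊥ (no change)
  #2 pop 1: in=⊥ → [-3,-2] (no change)
  #3 pop 2: in=⊥ → [-5,1] (no change)
  #4 pop 3: in=[-5,1] → [-5,1] (was ⊥); enqueue [0,2]
  #5 pop 4: in=[-3,-2] → [-5,0] (was ⊥); enqueue []
  #6 pop 5: in=[-5,1] → [3,3] (was ⊥); enqueue [4]
  #7 pop 0: in=[-5,1] → [-4,2] (was ⊥); enqueue []
  #8 pop 2: in=[-5,1] → [-5,1] (no change)
  #9 pop 4: in=[-3,3] → [-5,5] (was [-5,0]); enqueue []

Fixpoint:
  val[0] = [-4,2]
  val[1] = [-3,-2]
  val[2] = [-5,1]
  val[3] = [-5,1]
  val[4] = [-5,5]
  val[5] = [3,3]

no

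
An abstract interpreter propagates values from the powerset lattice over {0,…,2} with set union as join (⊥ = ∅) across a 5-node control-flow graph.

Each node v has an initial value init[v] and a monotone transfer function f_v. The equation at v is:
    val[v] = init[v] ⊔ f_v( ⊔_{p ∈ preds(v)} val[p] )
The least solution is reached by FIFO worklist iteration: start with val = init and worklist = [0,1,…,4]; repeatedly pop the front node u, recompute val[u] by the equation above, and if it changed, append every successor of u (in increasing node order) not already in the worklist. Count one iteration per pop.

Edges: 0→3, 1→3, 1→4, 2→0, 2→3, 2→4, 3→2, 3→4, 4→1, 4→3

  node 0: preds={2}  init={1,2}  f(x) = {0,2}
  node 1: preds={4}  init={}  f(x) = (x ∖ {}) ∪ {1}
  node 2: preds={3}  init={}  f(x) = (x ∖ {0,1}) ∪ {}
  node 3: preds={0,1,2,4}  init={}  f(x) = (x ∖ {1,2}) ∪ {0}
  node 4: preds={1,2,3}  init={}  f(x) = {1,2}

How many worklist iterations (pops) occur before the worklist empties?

9

Trace (9 dequeues):
  [1] u=0 | in {} | out {0,1,2} | prev {1,2} | push {}
  [2] u=1 | in {} | out {1} | prev {} | push {}
  [3] u=2 | in {} | out {} | ==
  [4] u=3 | in {0,1,2} | out {0} | prev {} | push {2}
  [5] u=4 | in {0,1} | out {1,2} | prev {} | push {1,3}
  [6] u=2 | in {0} | out {} | ==
  [7] u=1 | in {1,2} | out {1,2} | prev {1} | push {4}
  [8] u=3 | in {0,1,2} | out {0} | ==
  [9] u=4 | in {0,1,2} | out {1,2} | ==

Converged values:
  [0] {0,1,2}
  [1] {1,2}
  [2] {}
  [3] {0}
  [4] {1,2}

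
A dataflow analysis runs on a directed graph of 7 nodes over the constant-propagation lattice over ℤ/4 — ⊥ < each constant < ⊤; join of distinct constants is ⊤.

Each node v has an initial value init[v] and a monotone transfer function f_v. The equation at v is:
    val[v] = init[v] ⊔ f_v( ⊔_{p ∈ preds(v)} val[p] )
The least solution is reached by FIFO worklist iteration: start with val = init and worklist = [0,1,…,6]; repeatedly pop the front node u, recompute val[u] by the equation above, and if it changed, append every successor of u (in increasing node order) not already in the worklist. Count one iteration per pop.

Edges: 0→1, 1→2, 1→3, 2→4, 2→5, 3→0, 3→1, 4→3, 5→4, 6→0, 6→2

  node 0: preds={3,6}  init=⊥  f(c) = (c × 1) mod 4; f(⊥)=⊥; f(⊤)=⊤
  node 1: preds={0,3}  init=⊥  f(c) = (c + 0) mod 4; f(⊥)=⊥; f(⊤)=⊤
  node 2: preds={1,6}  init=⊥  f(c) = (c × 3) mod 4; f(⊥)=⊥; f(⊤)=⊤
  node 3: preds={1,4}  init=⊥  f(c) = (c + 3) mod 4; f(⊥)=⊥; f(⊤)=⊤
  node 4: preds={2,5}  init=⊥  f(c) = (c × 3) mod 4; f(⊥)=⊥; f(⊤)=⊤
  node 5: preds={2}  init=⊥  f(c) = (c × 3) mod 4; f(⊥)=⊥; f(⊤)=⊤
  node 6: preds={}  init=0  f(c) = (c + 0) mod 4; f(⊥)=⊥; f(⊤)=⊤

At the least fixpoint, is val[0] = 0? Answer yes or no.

Worklist (18 pops):
  #1 pop 0: in=0 → 0 (was ⊥); enqueue []
  #2 pop 1: in=0 → 0 (was ⊥); enqueue []
  #3 pop 2: in=0 → 0 (was ⊥); enqueue []
  #4 pop 3: in=0 → 3 (was ⊥); enqueue [0,1]
  #5 pop 4: in=0 → 0 (was ⊥); enqueue [3]
  #6 pop 5: in=0 → 0 (was ⊥); enqueue [4]
  #7 pop 6: in=⊥ → 0 (no change)
  #8 pop 0: in=⊤ → ⊤ (was 0); enqueue []
  #9 pop 1: in=⊤ → ⊤ (was 0); enqueue [2]
  #10 pop 3: in=⊤ → ⊤ (was 3); enqueue [0,1]
  #11 pop 4: in=0 → 0 (no change)
  #12 pop 2: in=⊤ → ⊤ (was 0); enqueue [4,5]
  #13 pop 0: in=⊤ → ⊤ (no change)
  #14 pop 1: in=⊤ → ⊤ (no change)
  #15 pop 4: in=⊤ → ⊤ (was 0); enqueue [3]
  #16 pop 5: in=⊤ → ⊤ (was 0); enqueue [4]
  #17 pop 3: in=⊤ → ⊤ (no change)
  #18 pop 4: in=⊤ → ⊤ (no change)

Fixpoint:
  val[0] = ⊤
  val[1] = ⊤
  val[2] = ⊤
  val[3] = ⊤
  val[4] = ⊤
  val[5] = ⊤
  val[6] = 0

no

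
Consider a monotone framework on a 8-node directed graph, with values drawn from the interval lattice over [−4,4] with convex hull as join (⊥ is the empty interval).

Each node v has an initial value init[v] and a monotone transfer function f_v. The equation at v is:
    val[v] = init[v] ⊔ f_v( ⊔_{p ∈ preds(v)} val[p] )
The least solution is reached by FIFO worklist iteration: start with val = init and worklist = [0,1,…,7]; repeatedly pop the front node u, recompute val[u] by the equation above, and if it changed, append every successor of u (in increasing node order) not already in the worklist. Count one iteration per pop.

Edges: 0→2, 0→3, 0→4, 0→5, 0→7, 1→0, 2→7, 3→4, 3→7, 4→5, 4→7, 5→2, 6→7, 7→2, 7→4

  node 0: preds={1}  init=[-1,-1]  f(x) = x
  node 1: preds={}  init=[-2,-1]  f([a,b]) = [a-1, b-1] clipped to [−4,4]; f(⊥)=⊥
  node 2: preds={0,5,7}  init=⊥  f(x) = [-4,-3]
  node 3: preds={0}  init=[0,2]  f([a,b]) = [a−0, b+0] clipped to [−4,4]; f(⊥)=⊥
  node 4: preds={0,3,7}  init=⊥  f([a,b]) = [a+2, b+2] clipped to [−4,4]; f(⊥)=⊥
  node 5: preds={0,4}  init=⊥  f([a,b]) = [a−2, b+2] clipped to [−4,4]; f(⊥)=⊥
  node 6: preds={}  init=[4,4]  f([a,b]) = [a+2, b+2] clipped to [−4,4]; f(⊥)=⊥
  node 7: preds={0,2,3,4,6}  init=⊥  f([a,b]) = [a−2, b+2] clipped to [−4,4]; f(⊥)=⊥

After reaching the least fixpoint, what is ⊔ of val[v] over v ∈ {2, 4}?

[-4,4]

Iteration log — 12 steps:
  step 1. node 0  ⊔preds=[-2,-1]  new=[-2,-1]  old=[-1,-1]  +wl: 
  step 2. node 1  ⊔preds=⊥  new=[-2,-1]  stable
  step 3. node 2  ⊔preds=[-2,-1]  new=[-4,-3]  old=⊥  +wl: 
  step 4. node 3  ⊔preds=[-2,-1]  new=[-2,2]  old=[0,2]  +wl: 
  step 5. node 4  ⊔preds=[-2,2]  new=[0,4]  old=⊥  +wl: 
  step 6. node 5  ⊔preds=[-2,4]  new=[-4,4]  old=⊥  +wl: 2
  step 7. node 6  ⊔preds=⊥  new=[4,4]  stable
  step 8. node 7  ⊔preds=[-4,4]  new=[-4,4]  old=⊥  +wl: 4
  step 9. node 2  ⊔preds=[-4,4]  new=[-4,-3]  stable
  step 10. node 4  ⊔preds=[-4,4]  new=[-2,4]  old=[0,4]  +wl: 5,7
  step 11. node 5  ⊔preds=[-2,4]  new=[-4,4]  stable
  step 12. node 7  ⊔preds=[-4,4]  new=[-4,4]  stable

Least fixpoint reached:
  node 0: [-2,-1]
  node 1: [-2,-1]
  node 2: [-4,-3]
  node 3: [-2,2]
  node 4: [-2,4]
  node 5: [-4,4]
  node 6: [4,4]
  node 7: [-4,4]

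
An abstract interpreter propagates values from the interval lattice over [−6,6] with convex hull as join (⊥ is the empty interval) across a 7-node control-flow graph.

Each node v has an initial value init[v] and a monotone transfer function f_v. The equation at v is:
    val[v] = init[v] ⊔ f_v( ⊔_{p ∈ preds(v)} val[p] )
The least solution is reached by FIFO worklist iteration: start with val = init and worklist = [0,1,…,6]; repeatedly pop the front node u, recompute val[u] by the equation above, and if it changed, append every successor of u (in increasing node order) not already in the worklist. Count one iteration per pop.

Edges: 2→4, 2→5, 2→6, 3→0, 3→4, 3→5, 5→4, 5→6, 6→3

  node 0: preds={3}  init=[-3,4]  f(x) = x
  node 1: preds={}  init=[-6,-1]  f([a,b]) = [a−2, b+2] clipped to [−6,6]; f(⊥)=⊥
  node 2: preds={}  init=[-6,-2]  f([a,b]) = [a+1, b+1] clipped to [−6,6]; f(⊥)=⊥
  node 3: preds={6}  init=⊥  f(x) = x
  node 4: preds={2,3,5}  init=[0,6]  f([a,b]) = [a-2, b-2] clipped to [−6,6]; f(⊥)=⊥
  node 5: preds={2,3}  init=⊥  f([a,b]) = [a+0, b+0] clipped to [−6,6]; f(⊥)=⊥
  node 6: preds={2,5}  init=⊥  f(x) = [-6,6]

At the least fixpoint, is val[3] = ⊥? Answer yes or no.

Trace (14 dequeues):
  [1] u=0 | in ⊥ | out [-3,4] | ==
  [2] u=1 | in ⊥ | out [-6,-1] | ==
  [3] u=2 | in ⊥ | out [-6,-2] | ==
  [4] u=3 | in ⊥ | out ⊥ | ==
  [5] u=4 | in [-6,-2] | out [-6,6] | prev [0,6] | push {}
  [6] u=5 | in [-6,-2] | out [-6,-2] | prev ⊥ | push {4}
  [7] u=6 | in [-6,-2] | out [-6,6] | prev ⊥ | push {3}
  [8] u=4 | in [-6,-2] | out [-6,6] | ==
  [9] u=3 | in [-6,6] | out [-6,6] | prev ⊥ | push {0,4,5}
  [10] u=0 | in [-6,6] | out [-6,6] | prev [-3,4] | push {}
  [11] u=4 | in [-6,6] | out [-6,6] | ==
  [12] u=5 | in [-6,6] | out [-6,6] | prev [-6,-2] | push {4,6}
  [13] u=4 | in [-6,6] | out [-6,6] | ==
  [14] u=6 | in [-6,6] | out [-6,6] | ==

Converged values:
  [0] [-6,6]
  [1] [-6,-1]
  [2] [-6,-2]
  [3] [-6,6]
  [4] [-6,6]
  [5] [-6,6]
  [6] [-6,6]

no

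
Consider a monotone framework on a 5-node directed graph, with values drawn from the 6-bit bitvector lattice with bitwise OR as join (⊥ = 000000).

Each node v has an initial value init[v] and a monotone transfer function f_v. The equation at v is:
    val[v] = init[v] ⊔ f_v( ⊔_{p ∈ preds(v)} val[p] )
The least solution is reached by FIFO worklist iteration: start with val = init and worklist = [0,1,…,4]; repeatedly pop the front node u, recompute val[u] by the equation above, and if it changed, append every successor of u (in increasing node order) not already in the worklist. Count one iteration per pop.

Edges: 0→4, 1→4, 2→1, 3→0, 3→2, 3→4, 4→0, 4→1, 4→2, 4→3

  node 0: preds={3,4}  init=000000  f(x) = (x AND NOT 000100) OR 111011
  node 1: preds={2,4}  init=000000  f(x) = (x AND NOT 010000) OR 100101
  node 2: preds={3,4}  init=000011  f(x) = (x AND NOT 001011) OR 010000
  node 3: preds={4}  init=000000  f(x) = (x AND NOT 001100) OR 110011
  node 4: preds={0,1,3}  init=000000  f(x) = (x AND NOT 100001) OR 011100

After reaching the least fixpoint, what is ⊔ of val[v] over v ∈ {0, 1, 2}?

Trace (11 dequeues):
  [1] u=0 | in 000000 | out 111011 | prev 000000 | push {}
  [2] u=1 | in 000011 | out 100111 | prev 000000 | push {}
  [3] u=2 | in 000000 | out 010011 | prev 000011 | push {1}
  [4] u=3 | in 000000 | out 110011 | prev 000000 | push {0,2}
  [5] u=4 | in 111111 | out 011110 | prev 000000 | push {3}
  [6] u=1 | in 011111 | out 101111 | prev 100111 | push {4}
  [7] u=0 | in 111111 | out 111011 | ==
  [8] u=2 | in 111111 | out 110111 | prev 010011 | push {1}
  [9] u=3 | in 011110 | out 110011 | ==
  [10] u=4 | in 111111 | out 011110 | ==
  [11] u=1 | in 111111 | out 101111 | ==

Converged values:
  [0] 111011
  [1] 101111
  [2] 110111
  [3] 110011
  [4] 011110

111111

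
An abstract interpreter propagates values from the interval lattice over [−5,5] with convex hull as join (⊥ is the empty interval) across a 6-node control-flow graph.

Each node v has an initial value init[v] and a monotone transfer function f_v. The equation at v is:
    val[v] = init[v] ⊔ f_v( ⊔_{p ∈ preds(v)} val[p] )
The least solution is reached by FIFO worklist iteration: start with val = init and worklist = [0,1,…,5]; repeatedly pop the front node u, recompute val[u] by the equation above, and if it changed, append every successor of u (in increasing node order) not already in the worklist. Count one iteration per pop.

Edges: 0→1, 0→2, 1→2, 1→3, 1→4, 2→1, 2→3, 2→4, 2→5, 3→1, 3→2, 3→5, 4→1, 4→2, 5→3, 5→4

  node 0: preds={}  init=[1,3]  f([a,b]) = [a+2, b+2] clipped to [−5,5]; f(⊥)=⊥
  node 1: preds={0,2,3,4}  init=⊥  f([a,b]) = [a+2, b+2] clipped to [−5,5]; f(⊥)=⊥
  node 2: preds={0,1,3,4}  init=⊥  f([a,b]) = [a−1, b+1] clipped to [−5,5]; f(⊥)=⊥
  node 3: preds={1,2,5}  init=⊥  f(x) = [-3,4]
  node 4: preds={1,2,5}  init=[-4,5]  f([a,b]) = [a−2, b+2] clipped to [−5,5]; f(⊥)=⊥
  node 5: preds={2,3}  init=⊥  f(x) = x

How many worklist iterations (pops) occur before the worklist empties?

Trace (10 dequeues):
  [1] u=0 | in ⊥ | out [1,3] | ==
  [2] u=1 | in [-4,5] | out [-2,5] | prev ⊥ | push {}
  [3] u=2 | in [-4,5] | out [-5,5] | prev ⊥ | push {1}
  [4] u=3 | in [-5,5] | out [-3,4] | prev ⊥ | push {2}
  [5] u=4 | in [-5,5] | out [-5,5] | prev [-4,5] | push {}
  [6] u=5 | in [-5,5] | out [-5,5] | prev ⊥ | push {3,4}
  [7] u=1 | in [-5,5] | out [-3,5] | prev [-2,5] | push {}
  [8] u=2 | in [-5,5] | out [-5,5] | ==
  [9] u=3 | in [-5,5] | out [-3,4] | ==
  [10] u=4 | in [-5,5] | out [-5,5] | ==

Converged values:
  [0] [1,3]
  [1] [-3,5]
  [2] [-5,5]
  [3] [-3,4]
  [4] [-5,5]
  [5] [-5,5]

10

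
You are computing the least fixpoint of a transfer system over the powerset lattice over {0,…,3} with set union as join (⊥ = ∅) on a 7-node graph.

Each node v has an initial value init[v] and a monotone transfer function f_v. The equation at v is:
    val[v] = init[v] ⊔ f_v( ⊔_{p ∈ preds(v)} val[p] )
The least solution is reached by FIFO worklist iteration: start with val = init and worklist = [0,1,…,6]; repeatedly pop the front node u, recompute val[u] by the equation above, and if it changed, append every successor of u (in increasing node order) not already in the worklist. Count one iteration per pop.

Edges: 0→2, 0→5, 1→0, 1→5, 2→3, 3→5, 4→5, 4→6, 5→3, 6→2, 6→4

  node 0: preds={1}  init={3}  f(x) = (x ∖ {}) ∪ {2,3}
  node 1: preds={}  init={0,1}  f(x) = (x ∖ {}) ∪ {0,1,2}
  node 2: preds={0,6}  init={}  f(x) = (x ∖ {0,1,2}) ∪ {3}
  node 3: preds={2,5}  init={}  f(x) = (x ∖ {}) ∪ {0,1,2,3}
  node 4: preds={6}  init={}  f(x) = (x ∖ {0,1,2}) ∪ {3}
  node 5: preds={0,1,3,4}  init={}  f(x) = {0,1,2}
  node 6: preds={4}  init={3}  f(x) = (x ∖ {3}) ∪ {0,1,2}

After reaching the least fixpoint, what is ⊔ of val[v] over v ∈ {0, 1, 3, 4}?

Trace (11 dequeues):
  [1] u=0 | in {0,1} | out {0,1,2,3} | prev {3} | push {}
  [2] u=1 | in {} | out {0,1,2} | prev {0,1} | push {0}
  [3] u=2 | in {0,1,2,3} | out {3} | prev {} | push {}
  [4] u=3 | in {3} | out {0,1,2,3} | prev {} | push {}
  [5] u=4 | in {3} | out {3} | prev {} | push {}
  [6] u=5 | in {0,1,2,3} | out {0,1,2} | prev {} | push {3}
  [7] u=6 | in {3} | out {0,1,2,3} | prev {3} | push {2,4}
  [8] u=0 | in {0,1,2} | out {0,1,2,3} | ==
  [9] u=3 | in {0,1,2,3} | out {0,1,2,3} | ==
  [10] u=2 | in {0,1,2,3} | out {3} | ==
  [11] u=4 | in {0,1,2,3} | out {3} | ==

Converged values:
  [0] {0,1,2,3}
  [1] {0,1,2}
  [2] {3}
  [3] {0,1,2,3}
  [4] {3}
  [5] {0,1,2}
  [6] {0,1,2,3}

{0,1,2,3}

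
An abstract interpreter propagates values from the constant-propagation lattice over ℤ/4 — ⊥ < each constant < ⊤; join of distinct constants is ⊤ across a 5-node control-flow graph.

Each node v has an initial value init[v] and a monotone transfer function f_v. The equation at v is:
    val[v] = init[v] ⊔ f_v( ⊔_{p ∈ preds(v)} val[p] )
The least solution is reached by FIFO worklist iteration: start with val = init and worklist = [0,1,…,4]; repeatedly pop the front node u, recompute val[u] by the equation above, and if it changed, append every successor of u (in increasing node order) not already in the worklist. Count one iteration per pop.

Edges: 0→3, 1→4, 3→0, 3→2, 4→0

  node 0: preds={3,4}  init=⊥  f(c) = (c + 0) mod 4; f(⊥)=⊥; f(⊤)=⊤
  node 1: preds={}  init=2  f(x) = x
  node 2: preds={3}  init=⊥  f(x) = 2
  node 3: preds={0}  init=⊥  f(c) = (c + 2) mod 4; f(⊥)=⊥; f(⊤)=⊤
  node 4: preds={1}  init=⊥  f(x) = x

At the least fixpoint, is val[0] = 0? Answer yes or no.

no

Trace (12 dequeues):
  [1] u=0 | in ⊥ | out ⊥ | ==
  [2] u=1 | in ⊥ | out 2 | ==
  [3] u=2 | in ⊥ | out 2 | prev ⊥ | push {}
  [4] u=3 | in ⊥ | out ⊥ | ==
  [5] u=4 | in 2 | out 2 | prev ⊥ | push {0}
  [6] u=0 | in 2 | out 2 | prev ⊥ | push {3}
  [7] u=3 | in 2 | out 0 | prev ⊥ | push {0,2}
  [8] u=0 | in ⊤ | out ⊤ | prev 2 | push {3}
  [9] u=2 | in 0 | out 2 | ==
  [10] u=3 | in ⊤ | out ⊤ | prev 0 | push {0,2}
  [11] u=0 | in ⊤ | out ⊤ | ==
  [12] u=2 | in ⊤ | out 2 | ==

Converged values:
  [0] ⊤
  [1] 2
  [2] 2
  [3] ⊤
  [4] 2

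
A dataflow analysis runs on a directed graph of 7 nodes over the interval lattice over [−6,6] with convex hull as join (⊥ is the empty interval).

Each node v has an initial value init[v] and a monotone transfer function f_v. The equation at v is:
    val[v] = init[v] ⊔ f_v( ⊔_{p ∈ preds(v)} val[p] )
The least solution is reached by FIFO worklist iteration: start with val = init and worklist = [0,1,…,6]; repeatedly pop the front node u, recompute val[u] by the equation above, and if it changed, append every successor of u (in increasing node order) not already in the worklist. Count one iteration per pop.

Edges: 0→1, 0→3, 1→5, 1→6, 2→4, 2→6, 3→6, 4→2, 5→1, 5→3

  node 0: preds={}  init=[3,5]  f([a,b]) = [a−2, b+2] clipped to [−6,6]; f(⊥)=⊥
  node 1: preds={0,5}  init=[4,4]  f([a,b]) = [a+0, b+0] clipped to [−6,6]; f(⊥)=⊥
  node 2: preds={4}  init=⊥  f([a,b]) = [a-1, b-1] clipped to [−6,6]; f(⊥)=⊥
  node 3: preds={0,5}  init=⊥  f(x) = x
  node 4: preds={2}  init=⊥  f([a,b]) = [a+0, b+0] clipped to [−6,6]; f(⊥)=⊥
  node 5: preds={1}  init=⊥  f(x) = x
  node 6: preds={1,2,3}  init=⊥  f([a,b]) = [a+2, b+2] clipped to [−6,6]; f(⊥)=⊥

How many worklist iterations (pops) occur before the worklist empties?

Iteration log — 9 steps:
  step 1. node 0  ⊔preds=⊥  new=[3,5]  stable
  step 2. node 1  ⊔preds=[3,5]  new=[3,5]  old=[4,4]  +wl: 
  step 3. node 2  ⊔preds=⊥  new=⊥  stable
  step 4. node 3  ⊔preds=[3,5]  new=[3,5]  old=⊥  +wl: 
  step 5. node 4  ⊔preds=⊥  new=⊥  stable
  step 6. node 5  ⊔preds=[3,5]  new=[3,5]  old=⊥  +wl: 1,3
  step 7. node 6  ⊔preds=[3,5]  new=[5,6]  old=⊥  +wl: 
  step 8. node 1  ⊔preds=[3,5]  new=[3,5]  stable
  step 9. node 3  ⊔preds=[3,5]  new=[3,5]  stable

Least fixpoint reached:
  node 0: [3,5]
  node 1: [3,5]
  node 2: ⊥
  node 3: [3,5]
  node 4: ⊥
  node 5: [3,5]
  node 6: [5,6]

9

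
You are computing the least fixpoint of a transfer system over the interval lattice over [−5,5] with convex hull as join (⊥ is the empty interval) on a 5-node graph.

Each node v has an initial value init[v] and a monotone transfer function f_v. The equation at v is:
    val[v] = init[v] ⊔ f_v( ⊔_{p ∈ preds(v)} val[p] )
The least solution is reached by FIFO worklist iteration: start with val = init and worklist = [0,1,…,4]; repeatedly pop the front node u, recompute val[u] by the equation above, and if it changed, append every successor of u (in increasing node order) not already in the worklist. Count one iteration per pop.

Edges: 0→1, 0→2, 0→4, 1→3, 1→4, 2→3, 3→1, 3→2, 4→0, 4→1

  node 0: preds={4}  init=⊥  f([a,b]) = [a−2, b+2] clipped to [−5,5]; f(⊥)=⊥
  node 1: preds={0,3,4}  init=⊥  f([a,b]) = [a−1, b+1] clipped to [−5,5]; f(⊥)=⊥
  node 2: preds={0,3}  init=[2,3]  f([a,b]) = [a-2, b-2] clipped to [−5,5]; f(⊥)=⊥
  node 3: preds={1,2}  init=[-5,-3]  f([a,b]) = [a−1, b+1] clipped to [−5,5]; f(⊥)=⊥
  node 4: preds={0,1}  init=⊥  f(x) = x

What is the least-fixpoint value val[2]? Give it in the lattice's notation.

Worklist (16 pops):
  #1 pop 0: in=⊥ → ⊥ (no change)
  #2 pop 1: in=[-5,-3] → [-5,-2] (was ⊥); enqueue []
  #3 pop 2: in=[-5,-3] → [-5,3] (was [2,3]); enqueue []
  #4 pop 3: in=[-5,3] → [-5,4] (was [-5,-3]); enqueue [1,2]
  #5 pop 4: in=[-5,-2] → [-5,-2] (was ⊥); enqueue [0]
  #6 pop 1: in=[-5,4] → [-5,5] (was [-5,-2]); enqueue [3,4]
  #7 pop 2: in=[-5,4] → [-5,3] (no change)
  #8 pop 0: in=[-5,-2] → [-5,0] (was ⊥); enqueue [1,2]
  #9 pop 3: in=[-5,5] → [-5,5] (was [-5,4]); enqueue []
  #10 pop 4: in=[-5,5] → [-5,5] (was [-5,-2]); enqueue [0]
  #11 pop 1: in=[-5,5] → [-5,5] (no change)
  #12 pop 2: in=[-5,5] → [-5,3] (no change)
  #13 pop 0: in=[-5,5] → [-5,5] (was [-5,0]); enqueue [1,2,4]
  #14 pop 1: in=[-5,5] → [-5,5] (no change)
  #15 pop 2: in=[-5,5] → [-5,3] (no change)
  #16 pop 4: in=[-5,5] → [-5,5] (no change)

Fixpoint:
  val[0] = [-5,5]
  val[1] = [-5,5]
  val[2] = [-5,3]
  val[3] = [-5,5]
  val[4] = [-5,5]

[-5,3]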